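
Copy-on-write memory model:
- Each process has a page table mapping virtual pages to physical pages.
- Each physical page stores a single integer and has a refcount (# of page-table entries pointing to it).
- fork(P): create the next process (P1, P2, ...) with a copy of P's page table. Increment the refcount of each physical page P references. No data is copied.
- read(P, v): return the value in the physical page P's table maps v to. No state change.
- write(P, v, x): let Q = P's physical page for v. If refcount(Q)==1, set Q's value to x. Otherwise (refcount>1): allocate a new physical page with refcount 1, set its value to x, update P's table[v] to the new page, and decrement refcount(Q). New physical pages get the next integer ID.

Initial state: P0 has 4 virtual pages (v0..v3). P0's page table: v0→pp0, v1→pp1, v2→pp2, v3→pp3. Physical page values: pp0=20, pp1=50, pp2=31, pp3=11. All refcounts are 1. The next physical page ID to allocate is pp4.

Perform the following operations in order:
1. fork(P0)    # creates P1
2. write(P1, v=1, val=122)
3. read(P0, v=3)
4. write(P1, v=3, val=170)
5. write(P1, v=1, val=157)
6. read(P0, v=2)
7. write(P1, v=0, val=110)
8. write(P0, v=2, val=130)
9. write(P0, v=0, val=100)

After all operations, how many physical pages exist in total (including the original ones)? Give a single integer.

Answer: 8

Derivation:
Op 1: fork(P0) -> P1. 4 ppages; refcounts: pp0:2 pp1:2 pp2:2 pp3:2
Op 2: write(P1, v1, 122). refcount(pp1)=2>1 -> COPY to pp4. 5 ppages; refcounts: pp0:2 pp1:1 pp2:2 pp3:2 pp4:1
Op 3: read(P0, v3) -> 11. No state change.
Op 4: write(P1, v3, 170). refcount(pp3)=2>1 -> COPY to pp5. 6 ppages; refcounts: pp0:2 pp1:1 pp2:2 pp3:1 pp4:1 pp5:1
Op 5: write(P1, v1, 157). refcount(pp4)=1 -> write in place. 6 ppages; refcounts: pp0:2 pp1:1 pp2:2 pp3:1 pp4:1 pp5:1
Op 6: read(P0, v2) -> 31. No state change.
Op 7: write(P1, v0, 110). refcount(pp0)=2>1 -> COPY to pp6. 7 ppages; refcounts: pp0:1 pp1:1 pp2:2 pp3:1 pp4:1 pp5:1 pp6:1
Op 8: write(P0, v2, 130). refcount(pp2)=2>1 -> COPY to pp7. 8 ppages; refcounts: pp0:1 pp1:1 pp2:1 pp3:1 pp4:1 pp5:1 pp6:1 pp7:1
Op 9: write(P0, v0, 100). refcount(pp0)=1 -> write in place. 8 ppages; refcounts: pp0:1 pp1:1 pp2:1 pp3:1 pp4:1 pp5:1 pp6:1 pp7:1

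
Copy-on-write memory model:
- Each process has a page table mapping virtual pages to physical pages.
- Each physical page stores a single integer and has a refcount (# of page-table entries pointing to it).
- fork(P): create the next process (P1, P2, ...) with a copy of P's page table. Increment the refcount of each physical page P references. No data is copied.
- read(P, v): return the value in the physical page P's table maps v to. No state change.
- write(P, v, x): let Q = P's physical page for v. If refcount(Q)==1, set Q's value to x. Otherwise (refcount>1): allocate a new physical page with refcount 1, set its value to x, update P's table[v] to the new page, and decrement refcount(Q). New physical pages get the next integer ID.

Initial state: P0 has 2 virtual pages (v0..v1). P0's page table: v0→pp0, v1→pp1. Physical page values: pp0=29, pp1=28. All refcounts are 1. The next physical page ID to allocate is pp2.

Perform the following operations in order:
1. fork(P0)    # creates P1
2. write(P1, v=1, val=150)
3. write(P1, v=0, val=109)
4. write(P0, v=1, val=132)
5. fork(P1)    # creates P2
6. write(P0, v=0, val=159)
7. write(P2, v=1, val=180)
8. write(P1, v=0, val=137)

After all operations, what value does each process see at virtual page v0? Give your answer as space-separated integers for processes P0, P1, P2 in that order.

Op 1: fork(P0) -> P1. 2 ppages; refcounts: pp0:2 pp1:2
Op 2: write(P1, v1, 150). refcount(pp1)=2>1 -> COPY to pp2. 3 ppages; refcounts: pp0:2 pp1:1 pp2:1
Op 3: write(P1, v0, 109). refcount(pp0)=2>1 -> COPY to pp3. 4 ppages; refcounts: pp0:1 pp1:1 pp2:1 pp3:1
Op 4: write(P0, v1, 132). refcount(pp1)=1 -> write in place. 4 ppages; refcounts: pp0:1 pp1:1 pp2:1 pp3:1
Op 5: fork(P1) -> P2. 4 ppages; refcounts: pp0:1 pp1:1 pp2:2 pp3:2
Op 6: write(P0, v0, 159). refcount(pp0)=1 -> write in place. 4 ppages; refcounts: pp0:1 pp1:1 pp2:2 pp3:2
Op 7: write(P2, v1, 180). refcount(pp2)=2>1 -> COPY to pp4. 5 ppages; refcounts: pp0:1 pp1:1 pp2:1 pp3:2 pp4:1
Op 8: write(P1, v0, 137). refcount(pp3)=2>1 -> COPY to pp5. 6 ppages; refcounts: pp0:1 pp1:1 pp2:1 pp3:1 pp4:1 pp5:1
P0: v0 -> pp0 = 159
P1: v0 -> pp5 = 137
P2: v0 -> pp3 = 109

Answer: 159 137 109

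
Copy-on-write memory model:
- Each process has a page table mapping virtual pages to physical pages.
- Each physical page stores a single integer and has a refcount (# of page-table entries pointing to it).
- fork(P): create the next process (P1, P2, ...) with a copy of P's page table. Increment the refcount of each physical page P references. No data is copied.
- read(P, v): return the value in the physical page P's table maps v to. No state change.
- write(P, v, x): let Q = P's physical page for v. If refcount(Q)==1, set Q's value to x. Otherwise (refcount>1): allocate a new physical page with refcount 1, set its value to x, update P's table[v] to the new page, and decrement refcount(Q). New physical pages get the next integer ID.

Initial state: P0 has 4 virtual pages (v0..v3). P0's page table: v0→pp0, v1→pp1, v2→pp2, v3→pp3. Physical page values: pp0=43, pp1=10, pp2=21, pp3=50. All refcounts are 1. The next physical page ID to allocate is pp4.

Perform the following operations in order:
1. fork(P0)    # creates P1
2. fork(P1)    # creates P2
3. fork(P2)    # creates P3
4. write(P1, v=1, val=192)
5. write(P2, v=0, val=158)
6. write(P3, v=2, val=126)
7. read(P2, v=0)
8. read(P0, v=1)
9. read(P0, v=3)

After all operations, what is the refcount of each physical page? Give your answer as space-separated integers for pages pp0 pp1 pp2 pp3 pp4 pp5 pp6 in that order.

Answer: 3 3 3 4 1 1 1

Derivation:
Op 1: fork(P0) -> P1. 4 ppages; refcounts: pp0:2 pp1:2 pp2:2 pp3:2
Op 2: fork(P1) -> P2. 4 ppages; refcounts: pp0:3 pp1:3 pp2:3 pp3:3
Op 3: fork(P2) -> P3. 4 ppages; refcounts: pp0:4 pp1:4 pp2:4 pp3:4
Op 4: write(P1, v1, 192). refcount(pp1)=4>1 -> COPY to pp4. 5 ppages; refcounts: pp0:4 pp1:3 pp2:4 pp3:4 pp4:1
Op 5: write(P2, v0, 158). refcount(pp0)=4>1 -> COPY to pp5. 6 ppages; refcounts: pp0:3 pp1:3 pp2:4 pp3:4 pp4:1 pp5:1
Op 6: write(P3, v2, 126). refcount(pp2)=4>1 -> COPY to pp6. 7 ppages; refcounts: pp0:3 pp1:3 pp2:3 pp3:4 pp4:1 pp5:1 pp6:1
Op 7: read(P2, v0) -> 158. No state change.
Op 8: read(P0, v1) -> 10. No state change.
Op 9: read(P0, v3) -> 50. No state change.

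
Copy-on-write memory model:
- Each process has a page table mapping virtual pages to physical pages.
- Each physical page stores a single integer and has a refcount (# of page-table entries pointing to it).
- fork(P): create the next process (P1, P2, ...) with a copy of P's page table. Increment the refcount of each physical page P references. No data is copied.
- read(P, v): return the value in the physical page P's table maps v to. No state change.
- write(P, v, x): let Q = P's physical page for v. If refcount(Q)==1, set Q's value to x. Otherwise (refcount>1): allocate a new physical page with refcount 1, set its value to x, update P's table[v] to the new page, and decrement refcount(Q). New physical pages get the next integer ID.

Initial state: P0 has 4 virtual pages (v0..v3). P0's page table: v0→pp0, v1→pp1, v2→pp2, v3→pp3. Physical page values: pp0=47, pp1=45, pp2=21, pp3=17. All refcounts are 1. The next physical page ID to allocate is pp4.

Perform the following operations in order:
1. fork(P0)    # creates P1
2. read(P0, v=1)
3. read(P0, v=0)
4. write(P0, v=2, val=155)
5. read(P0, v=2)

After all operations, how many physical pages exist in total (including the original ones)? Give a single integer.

Answer: 5

Derivation:
Op 1: fork(P0) -> P1. 4 ppages; refcounts: pp0:2 pp1:2 pp2:2 pp3:2
Op 2: read(P0, v1) -> 45. No state change.
Op 3: read(P0, v0) -> 47. No state change.
Op 4: write(P0, v2, 155). refcount(pp2)=2>1 -> COPY to pp4. 5 ppages; refcounts: pp0:2 pp1:2 pp2:1 pp3:2 pp4:1
Op 5: read(P0, v2) -> 155. No state change.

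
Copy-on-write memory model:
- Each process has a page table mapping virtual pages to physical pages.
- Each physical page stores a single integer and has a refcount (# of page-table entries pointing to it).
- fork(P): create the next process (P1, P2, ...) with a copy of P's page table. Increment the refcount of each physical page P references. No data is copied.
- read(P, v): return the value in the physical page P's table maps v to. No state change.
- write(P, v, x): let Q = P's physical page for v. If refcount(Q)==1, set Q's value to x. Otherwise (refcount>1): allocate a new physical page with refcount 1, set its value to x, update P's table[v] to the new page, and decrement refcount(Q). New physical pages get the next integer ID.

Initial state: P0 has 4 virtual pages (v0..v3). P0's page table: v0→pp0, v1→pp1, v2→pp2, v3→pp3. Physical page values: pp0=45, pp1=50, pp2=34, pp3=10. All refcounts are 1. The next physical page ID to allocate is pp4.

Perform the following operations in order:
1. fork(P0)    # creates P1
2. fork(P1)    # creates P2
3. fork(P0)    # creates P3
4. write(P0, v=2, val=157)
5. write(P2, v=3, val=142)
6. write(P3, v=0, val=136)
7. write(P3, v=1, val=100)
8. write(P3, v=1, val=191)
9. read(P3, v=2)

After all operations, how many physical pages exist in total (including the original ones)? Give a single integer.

Op 1: fork(P0) -> P1. 4 ppages; refcounts: pp0:2 pp1:2 pp2:2 pp3:2
Op 2: fork(P1) -> P2. 4 ppages; refcounts: pp0:3 pp1:3 pp2:3 pp3:3
Op 3: fork(P0) -> P3. 4 ppages; refcounts: pp0:4 pp1:4 pp2:4 pp3:4
Op 4: write(P0, v2, 157). refcount(pp2)=4>1 -> COPY to pp4. 5 ppages; refcounts: pp0:4 pp1:4 pp2:3 pp3:4 pp4:1
Op 5: write(P2, v3, 142). refcount(pp3)=4>1 -> COPY to pp5. 6 ppages; refcounts: pp0:4 pp1:4 pp2:3 pp3:3 pp4:1 pp5:1
Op 6: write(P3, v0, 136). refcount(pp0)=4>1 -> COPY to pp6. 7 ppages; refcounts: pp0:3 pp1:4 pp2:3 pp3:3 pp4:1 pp5:1 pp6:1
Op 7: write(P3, v1, 100). refcount(pp1)=4>1 -> COPY to pp7. 8 ppages; refcounts: pp0:3 pp1:3 pp2:3 pp3:3 pp4:1 pp5:1 pp6:1 pp7:1
Op 8: write(P3, v1, 191). refcount(pp7)=1 -> write in place. 8 ppages; refcounts: pp0:3 pp1:3 pp2:3 pp3:3 pp4:1 pp5:1 pp6:1 pp7:1
Op 9: read(P3, v2) -> 34. No state change.

Answer: 8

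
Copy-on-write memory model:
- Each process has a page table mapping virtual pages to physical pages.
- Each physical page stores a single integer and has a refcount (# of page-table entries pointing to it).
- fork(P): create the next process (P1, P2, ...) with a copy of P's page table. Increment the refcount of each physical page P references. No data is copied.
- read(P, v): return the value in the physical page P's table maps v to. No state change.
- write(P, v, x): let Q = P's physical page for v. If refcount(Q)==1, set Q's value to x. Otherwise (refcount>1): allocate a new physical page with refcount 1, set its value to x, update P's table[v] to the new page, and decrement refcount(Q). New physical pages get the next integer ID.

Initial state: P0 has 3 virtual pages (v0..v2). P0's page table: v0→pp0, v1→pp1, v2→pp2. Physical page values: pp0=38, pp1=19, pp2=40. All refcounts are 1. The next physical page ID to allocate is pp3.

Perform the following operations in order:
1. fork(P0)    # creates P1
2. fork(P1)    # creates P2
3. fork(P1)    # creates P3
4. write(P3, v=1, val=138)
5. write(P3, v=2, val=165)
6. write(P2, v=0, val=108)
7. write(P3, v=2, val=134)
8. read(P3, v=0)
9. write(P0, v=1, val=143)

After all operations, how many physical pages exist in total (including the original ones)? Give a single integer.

Op 1: fork(P0) -> P1. 3 ppages; refcounts: pp0:2 pp1:2 pp2:2
Op 2: fork(P1) -> P2. 3 ppages; refcounts: pp0:3 pp1:3 pp2:3
Op 3: fork(P1) -> P3. 3 ppages; refcounts: pp0:4 pp1:4 pp2:4
Op 4: write(P3, v1, 138). refcount(pp1)=4>1 -> COPY to pp3. 4 ppages; refcounts: pp0:4 pp1:3 pp2:4 pp3:1
Op 5: write(P3, v2, 165). refcount(pp2)=4>1 -> COPY to pp4. 5 ppages; refcounts: pp0:4 pp1:3 pp2:3 pp3:1 pp4:1
Op 6: write(P2, v0, 108). refcount(pp0)=4>1 -> COPY to pp5. 6 ppages; refcounts: pp0:3 pp1:3 pp2:3 pp3:1 pp4:1 pp5:1
Op 7: write(P3, v2, 134). refcount(pp4)=1 -> write in place. 6 ppages; refcounts: pp0:3 pp1:3 pp2:3 pp3:1 pp4:1 pp5:1
Op 8: read(P3, v0) -> 38. No state change.
Op 9: write(P0, v1, 143). refcount(pp1)=3>1 -> COPY to pp6. 7 ppages; refcounts: pp0:3 pp1:2 pp2:3 pp3:1 pp4:1 pp5:1 pp6:1

Answer: 7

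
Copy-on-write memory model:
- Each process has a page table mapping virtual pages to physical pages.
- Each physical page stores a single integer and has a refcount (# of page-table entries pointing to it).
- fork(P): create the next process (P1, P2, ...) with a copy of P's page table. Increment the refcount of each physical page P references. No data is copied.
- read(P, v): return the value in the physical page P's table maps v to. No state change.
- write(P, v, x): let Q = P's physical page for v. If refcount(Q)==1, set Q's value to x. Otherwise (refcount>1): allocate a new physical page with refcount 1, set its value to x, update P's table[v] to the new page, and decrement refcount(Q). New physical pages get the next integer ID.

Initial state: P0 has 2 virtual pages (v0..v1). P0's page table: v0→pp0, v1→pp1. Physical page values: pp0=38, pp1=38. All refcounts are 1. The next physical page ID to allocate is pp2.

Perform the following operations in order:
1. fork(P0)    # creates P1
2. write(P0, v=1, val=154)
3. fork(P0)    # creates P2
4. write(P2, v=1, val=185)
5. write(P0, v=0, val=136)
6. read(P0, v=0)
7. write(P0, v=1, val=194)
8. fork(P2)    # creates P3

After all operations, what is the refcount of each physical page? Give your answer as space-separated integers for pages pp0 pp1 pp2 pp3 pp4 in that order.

Answer: 3 1 1 2 1

Derivation:
Op 1: fork(P0) -> P1. 2 ppages; refcounts: pp0:2 pp1:2
Op 2: write(P0, v1, 154). refcount(pp1)=2>1 -> COPY to pp2. 3 ppages; refcounts: pp0:2 pp1:1 pp2:1
Op 3: fork(P0) -> P2. 3 ppages; refcounts: pp0:3 pp1:1 pp2:2
Op 4: write(P2, v1, 185). refcount(pp2)=2>1 -> COPY to pp3. 4 ppages; refcounts: pp0:3 pp1:1 pp2:1 pp3:1
Op 5: write(P0, v0, 136). refcount(pp0)=3>1 -> COPY to pp4. 5 ppages; refcounts: pp0:2 pp1:1 pp2:1 pp3:1 pp4:1
Op 6: read(P0, v0) -> 136. No state change.
Op 7: write(P0, v1, 194). refcount(pp2)=1 -> write in place. 5 ppages; refcounts: pp0:2 pp1:1 pp2:1 pp3:1 pp4:1
Op 8: fork(P2) -> P3. 5 ppages; refcounts: pp0:3 pp1:1 pp2:1 pp3:2 pp4:1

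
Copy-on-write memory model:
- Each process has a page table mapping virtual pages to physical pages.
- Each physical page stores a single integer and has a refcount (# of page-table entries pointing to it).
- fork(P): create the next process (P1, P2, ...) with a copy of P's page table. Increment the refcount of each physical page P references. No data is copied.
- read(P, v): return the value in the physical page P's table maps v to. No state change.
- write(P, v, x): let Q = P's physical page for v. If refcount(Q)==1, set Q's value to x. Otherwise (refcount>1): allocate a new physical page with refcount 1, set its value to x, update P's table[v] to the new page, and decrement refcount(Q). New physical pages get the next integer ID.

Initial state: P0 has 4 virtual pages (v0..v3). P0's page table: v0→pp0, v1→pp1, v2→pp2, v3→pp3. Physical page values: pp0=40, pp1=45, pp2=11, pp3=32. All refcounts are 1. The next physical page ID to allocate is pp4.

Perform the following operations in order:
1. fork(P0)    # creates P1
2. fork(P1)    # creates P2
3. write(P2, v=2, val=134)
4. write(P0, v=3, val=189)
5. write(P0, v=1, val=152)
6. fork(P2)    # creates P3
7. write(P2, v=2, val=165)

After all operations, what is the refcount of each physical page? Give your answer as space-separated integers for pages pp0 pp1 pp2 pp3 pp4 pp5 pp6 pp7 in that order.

Answer: 4 3 2 3 1 1 1 1

Derivation:
Op 1: fork(P0) -> P1. 4 ppages; refcounts: pp0:2 pp1:2 pp2:2 pp3:2
Op 2: fork(P1) -> P2. 4 ppages; refcounts: pp0:3 pp1:3 pp2:3 pp3:3
Op 3: write(P2, v2, 134). refcount(pp2)=3>1 -> COPY to pp4. 5 ppages; refcounts: pp0:3 pp1:3 pp2:2 pp3:3 pp4:1
Op 4: write(P0, v3, 189). refcount(pp3)=3>1 -> COPY to pp5. 6 ppages; refcounts: pp0:3 pp1:3 pp2:2 pp3:2 pp4:1 pp5:1
Op 5: write(P0, v1, 152). refcount(pp1)=3>1 -> COPY to pp6. 7 ppages; refcounts: pp0:3 pp1:2 pp2:2 pp3:2 pp4:1 pp5:1 pp6:1
Op 6: fork(P2) -> P3. 7 ppages; refcounts: pp0:4 pp1:3 pp2:2 pp3:3 pp4:2 pp5:1 pp6:1
Op 7: write(P2, v2, 165). refcount(pp4)=2>1 -> COPY to pp7. 8 ppages; refcounts: pp0:4 pp1:3 pp2:2 pp3:3 pp4:1 pp5:1 pp6:1 pp7:1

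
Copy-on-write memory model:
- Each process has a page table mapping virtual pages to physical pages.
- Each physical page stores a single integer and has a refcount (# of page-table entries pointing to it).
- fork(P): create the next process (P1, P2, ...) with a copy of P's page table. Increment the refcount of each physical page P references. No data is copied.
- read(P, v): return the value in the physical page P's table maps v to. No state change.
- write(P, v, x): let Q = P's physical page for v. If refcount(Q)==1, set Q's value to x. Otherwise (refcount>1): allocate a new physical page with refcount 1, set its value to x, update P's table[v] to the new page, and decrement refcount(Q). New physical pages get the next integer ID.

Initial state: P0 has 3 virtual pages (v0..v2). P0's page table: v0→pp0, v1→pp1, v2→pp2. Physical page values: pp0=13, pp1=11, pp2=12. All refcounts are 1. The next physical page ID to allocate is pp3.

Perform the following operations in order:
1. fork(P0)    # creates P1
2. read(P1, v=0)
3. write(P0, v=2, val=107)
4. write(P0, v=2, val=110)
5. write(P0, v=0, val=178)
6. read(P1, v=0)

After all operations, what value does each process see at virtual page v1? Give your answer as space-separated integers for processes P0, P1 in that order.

Op 1: fork(P0) -> P1. 3 ppages; refcounts: pp0:2 pp1:2 pp2:2
Op 2: read(P1, v0) -> 13. No state change.
Op 3: write(P0, v2, 107). refcount(pp2)=2>1 -> COPY to pp3. 4 ppages; refcounts: pp0:2 pp1:2 pp2:1 pp3:1
Op 4: write(P0, v2, 110). refcount(pp3)=1 -> write in place. 4 ppages; refcounts: pp0:2 pp1:2 pp2:1 pp3:1
Op 5: write(P0, v0, 178). refcount(pp0)=2>1 -> COPY to pp4. 5 ppages; refcounts: pp0:1 pp1:2 pp2:1 pp3:1 pp4:1
Op 6: read(P1, v0) -> 13. No state change.
P0: v1 -> pp1 = 11
P1: v1 -> pp1 = 11

Answer: 11 11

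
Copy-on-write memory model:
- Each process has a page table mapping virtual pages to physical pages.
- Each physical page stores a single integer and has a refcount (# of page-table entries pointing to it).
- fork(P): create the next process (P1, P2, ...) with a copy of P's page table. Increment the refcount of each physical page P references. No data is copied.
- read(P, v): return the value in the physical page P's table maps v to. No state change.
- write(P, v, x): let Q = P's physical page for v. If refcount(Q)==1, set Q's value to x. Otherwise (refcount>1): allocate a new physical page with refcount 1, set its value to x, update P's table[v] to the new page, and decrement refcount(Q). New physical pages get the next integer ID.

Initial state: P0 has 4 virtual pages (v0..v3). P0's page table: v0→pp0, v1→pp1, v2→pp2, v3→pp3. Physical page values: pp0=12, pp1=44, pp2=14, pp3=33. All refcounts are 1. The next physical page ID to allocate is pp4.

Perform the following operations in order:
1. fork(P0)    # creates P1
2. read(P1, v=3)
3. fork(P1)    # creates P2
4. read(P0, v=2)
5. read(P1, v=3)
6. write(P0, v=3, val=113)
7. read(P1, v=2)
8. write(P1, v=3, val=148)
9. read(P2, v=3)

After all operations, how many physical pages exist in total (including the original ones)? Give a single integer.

Answer: 6

Derivation:
Op 1: fork(P0) -> P1. 4 ppages; refcounts: pp0:2 pp1:2 pp2:2 pp3:2
Op 2: read(P1, v3) -> 33. No state change.
Op 3: fork(P1) -> P2. 4 ppages; refcounts: pp0:3 pp1:3 pp2:3 pp3:3
Op 4: read(P0, v2) -> 14. No state change.
Op 5: read(P1, v3) -> 33. No state change.
Op 6: write(P0, v3, 113). refcount(pp3)=3>1 -> COPY to pp4. 5 ppages; refcounts: pp0:3 pp1:3 pp2:3 pp3:2 pp4:1
Op 7: read(P1, v2) -> 14. No state change.
Op 8: write(P1, v3, 148). refcount(pp3)=2>1 -> COPY to pp5. 6 ppages; refcounts: pp0:3 pp1:3 pp2:3 pp3:1 pp4:1 pp5:1
Op 9: read(P2, v3) -> 33. No state change.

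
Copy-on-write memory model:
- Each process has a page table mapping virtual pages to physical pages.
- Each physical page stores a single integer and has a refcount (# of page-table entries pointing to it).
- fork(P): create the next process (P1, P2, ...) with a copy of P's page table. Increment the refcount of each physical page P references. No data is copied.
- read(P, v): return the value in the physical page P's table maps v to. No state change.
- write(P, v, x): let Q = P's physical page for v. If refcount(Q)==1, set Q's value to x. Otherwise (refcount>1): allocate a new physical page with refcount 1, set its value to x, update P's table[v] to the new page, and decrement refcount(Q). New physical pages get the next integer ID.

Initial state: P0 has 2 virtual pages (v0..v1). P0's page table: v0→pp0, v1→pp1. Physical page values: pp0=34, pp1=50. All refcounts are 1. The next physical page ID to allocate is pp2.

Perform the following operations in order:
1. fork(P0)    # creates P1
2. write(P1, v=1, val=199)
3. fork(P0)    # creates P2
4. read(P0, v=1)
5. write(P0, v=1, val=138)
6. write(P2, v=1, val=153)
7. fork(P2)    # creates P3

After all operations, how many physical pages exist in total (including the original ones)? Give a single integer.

Answer: 4

Derivation:
Op 1: fork(P0) -> P1. 2 ppages; refcounts: pp0:2 pp1:2
Op 2: write(P1, v1, 199). refcount(pp1)=2>1 -> COPY to pp2. 3 ppages; refcounts: pp0:2 pp1:1 pp2:1
Op 3: fork(P0) -> P2. 3 ppages; refcounts: pp0:3 pp1:2 pp2:1
Op 4: read(P0, v1) -> 50. No state change.
Op 5: write(P0, v1, 138). refcount(pp1)=2>1 -> COPY to pp3. 4 ppages; refcounts: pp0:3 pp1:1 pp2:1 pp3:1
Op 6: write(P2, v1, 153). refcount(pp1)=1 -> write in place. 4 ppages; refcounts: pp0:3 pp1:1 pp2:1 pp3:1
Op 7: fork(P2) -> P3. 4 ppages; refcounts: pp0:4 pp1:2 pp2:1 pp3:1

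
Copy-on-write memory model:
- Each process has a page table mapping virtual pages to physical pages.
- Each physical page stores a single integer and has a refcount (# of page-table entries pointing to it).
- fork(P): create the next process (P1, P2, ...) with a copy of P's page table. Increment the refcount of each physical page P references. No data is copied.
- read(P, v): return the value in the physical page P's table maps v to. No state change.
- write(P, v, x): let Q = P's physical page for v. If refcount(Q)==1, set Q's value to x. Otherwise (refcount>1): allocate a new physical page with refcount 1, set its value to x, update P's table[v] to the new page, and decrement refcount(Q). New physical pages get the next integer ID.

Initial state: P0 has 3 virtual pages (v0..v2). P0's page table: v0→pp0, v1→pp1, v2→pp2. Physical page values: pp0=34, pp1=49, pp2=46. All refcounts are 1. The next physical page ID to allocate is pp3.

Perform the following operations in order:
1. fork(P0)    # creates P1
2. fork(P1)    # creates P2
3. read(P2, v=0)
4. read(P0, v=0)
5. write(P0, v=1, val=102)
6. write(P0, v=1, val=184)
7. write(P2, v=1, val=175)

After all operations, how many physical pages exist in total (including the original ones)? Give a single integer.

Answer: 5

Derivation:
Op 1: fork(P0) -> P1. 3 ppages; refcounts: pp0:2 pp1:2 pp2:2
Op 2: fork(P1) -> P2. 3 ppages; refcounts: pp0:3 pp1:3 pp2:3
Op 3: read(P2, v0) -> 34. No state change.
Op 4: read(P0, v0) -> 34. No state change.
Op 5: write(P0, v1, 102). refcount(pp1)=3>1 -> COPY to pp3. 4 ppages; refcounts: pp0:3 pp1:2 pp2:3 pp3:1
Op 6: write(P0, v1, 184). refcount(pp3)=1 -> write in place. 4 ppages; refcounts: pp0:3 pp1:2 pp2:3 pp3:1
Op 7: write(P2, v1, 175). refcount(pp1)=2>1 -> COPY to pp4. 5 ppages; refcounts: pp0:3 pp1:1 pp2:3 pp3:1 pp4:1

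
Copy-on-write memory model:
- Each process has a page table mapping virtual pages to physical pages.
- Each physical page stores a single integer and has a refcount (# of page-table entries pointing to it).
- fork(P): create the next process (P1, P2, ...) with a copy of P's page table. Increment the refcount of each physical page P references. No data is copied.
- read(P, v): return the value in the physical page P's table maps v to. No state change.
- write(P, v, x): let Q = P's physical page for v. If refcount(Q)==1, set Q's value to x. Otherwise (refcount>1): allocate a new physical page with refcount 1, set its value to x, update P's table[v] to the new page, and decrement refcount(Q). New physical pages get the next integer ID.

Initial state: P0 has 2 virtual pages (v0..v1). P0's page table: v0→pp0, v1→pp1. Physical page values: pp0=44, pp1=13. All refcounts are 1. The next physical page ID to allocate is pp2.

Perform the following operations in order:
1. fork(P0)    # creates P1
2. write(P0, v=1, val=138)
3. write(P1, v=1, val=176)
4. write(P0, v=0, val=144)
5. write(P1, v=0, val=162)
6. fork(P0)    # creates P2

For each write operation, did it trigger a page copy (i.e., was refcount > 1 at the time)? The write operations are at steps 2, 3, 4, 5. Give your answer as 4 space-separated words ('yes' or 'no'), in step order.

Op 1: fork(P0) -> P1. 2 ppages; refcounts: pp0:2 pp1:2
Op 2: write(P0, v1, 138). refcount(pp1)=2>1 -> COPY to pp2. 3 ppages; refcounts: pp0:2 pp1:1 pp2:1
Op 3: write(P1, v1, 176). refcount(pp1)=1 -> write in place. 3 ppages; refcounts: pp0:2 pp1:1 pp2:1
Op 4: write(P0, v0, 144). refcount(pp0)=2>1 -> COPY to pp3. 4 ppages; refcounts: pp0:1 pp1:1 pp2:1 pp3:1
Op 5: write(P1, v0, 162). refcount(pp0)=1 -> write in place. 4 ppages; refcounts: pp0:1 pp1:1 pp2:1 pp3:1
Op 6: fork(P0) -> P2. 4 ppages; refcounts: pp0:1 pp1:1 pp2:2 pp3:2

yes no yes no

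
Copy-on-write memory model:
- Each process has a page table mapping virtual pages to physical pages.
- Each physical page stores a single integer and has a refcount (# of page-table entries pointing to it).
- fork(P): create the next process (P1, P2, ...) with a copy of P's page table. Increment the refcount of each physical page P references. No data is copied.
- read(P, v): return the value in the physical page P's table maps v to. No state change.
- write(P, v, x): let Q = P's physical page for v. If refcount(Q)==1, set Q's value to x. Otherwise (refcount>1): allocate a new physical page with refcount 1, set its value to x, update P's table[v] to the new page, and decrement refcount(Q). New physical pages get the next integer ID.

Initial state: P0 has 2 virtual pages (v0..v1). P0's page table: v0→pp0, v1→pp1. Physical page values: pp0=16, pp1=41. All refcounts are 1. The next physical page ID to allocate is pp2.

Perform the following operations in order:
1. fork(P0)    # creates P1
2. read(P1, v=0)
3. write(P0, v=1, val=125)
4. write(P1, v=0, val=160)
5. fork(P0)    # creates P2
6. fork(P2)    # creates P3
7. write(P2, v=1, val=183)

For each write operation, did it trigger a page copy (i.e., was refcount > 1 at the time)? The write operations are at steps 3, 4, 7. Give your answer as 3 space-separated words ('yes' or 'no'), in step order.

Op 1: fork(P0) -> P1. 2 ppages; refcounts: pp0:2 pp1:2
Op 2: read(P1, v0) -> 16. No state change.
Op 3: write(P0, v1, 125). refcount(pp1)=2>1 -> COPY to pp2. 3 ppages; refcounts: pp0:2 pp1:1 pp2:1
Op 4: write(P1, v0, 160). refcount(pp0)=2>1 -> COPY to pp3. 4 ppages; refcounts: pp0:1 pp1:1 pp2:1 pp3:1
Op 5: fork(P0) -> P2. 4 ppages; refcounts: pp0:2 pp1:1 pp2:2 pp3:1
Op 6: fork(P2) -> P3. 4 ppages; refcounts: pp0:3 pp1:1 pp2:3 pp3:1
Op 7: write(P2, v1, 183). refcount(pp2)=3>1 -> COPY to pp4. 5 ppages; refcounts: pp0:3 pp1:1 pp2:2 pp3:1 pp4:1

yes yes yes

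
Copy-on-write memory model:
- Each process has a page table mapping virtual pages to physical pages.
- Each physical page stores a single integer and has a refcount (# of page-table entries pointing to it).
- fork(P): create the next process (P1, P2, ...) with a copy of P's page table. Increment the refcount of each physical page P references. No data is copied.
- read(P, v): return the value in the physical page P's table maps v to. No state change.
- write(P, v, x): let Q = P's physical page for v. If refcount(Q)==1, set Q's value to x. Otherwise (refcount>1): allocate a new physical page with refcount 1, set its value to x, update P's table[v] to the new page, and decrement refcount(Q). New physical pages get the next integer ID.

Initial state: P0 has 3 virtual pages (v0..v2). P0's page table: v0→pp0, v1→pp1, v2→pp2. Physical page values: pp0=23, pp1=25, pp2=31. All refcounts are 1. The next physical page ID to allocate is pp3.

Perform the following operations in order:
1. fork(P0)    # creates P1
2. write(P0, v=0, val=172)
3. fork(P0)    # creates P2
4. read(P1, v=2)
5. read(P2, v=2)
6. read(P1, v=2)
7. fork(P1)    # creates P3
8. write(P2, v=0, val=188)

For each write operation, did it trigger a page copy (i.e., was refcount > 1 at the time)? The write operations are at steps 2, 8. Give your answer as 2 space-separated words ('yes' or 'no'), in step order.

Op 1: fork(P0) -> P1. 3 ppages; refcounts: pp0:2 pp1:2 pp2:2
Op 2: write(P0, v0, 172). refcount(pp0)=2>1 -> COPY to pp3. 4 ppages; refcounts: pp0:1 pp1:2 pp2:2 pp3:1
Op 3: fork(P0) -> P2. 4 ppages; refcounts: pp0:1 pp1:3 pp2:3 pp3:2
Op 4: read(P1, v2) -> 31. No state change.
Op 5: read(P2, v2) -> 31. No state change.
Op 6: read(P1, v2) -> 31. No state change.
Op 7: fork(P1) -> P3. 4 ppages; refcounts: pp0:2 pp1:4 pp2:4 pp3:2
Op 8: write(P2, v0, 188). refcount(pp3)=2>1 -> COPY to pp4. 5 ppages; refcounts: pp0:2 pp1:4 pp2:4 pp3:1 pp4:1

yes yes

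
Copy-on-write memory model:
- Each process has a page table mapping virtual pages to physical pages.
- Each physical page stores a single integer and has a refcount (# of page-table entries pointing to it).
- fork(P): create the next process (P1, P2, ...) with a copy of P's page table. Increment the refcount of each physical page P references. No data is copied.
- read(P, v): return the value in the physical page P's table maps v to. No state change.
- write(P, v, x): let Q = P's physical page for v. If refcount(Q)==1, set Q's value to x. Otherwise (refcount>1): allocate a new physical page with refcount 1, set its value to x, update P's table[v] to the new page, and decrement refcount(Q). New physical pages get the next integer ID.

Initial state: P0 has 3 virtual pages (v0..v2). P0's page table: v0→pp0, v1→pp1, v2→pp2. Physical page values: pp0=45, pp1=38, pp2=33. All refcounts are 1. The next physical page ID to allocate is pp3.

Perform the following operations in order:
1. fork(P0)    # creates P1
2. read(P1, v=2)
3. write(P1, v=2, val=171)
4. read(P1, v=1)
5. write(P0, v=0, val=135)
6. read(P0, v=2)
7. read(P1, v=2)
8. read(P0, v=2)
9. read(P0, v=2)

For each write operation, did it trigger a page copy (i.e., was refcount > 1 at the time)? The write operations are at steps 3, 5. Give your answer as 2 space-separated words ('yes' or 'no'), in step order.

Op 1: fork(P0) -> P1. 3 ppages; refcounts: pp0:2 pp1:2 pp2:2
Op 2: read(P1, v2) -> 33. No state change.
Op 3: write(P1, v2, 171). refcount(pp2)=2>1 -> COPY to pp3. 4 ppages; refcounts: pp0:2 pp1:2 pp2:1 pp3:1
Op 4: read(P1, v1) -> 38. No state change.
Op 5: write(P0, v0, 135). refcount(pp0)=2>1 -> COPY to pp4. 5 ppages; refcounts: pp0:1 pp1:2 pp2:1 pp3:1 pp4:1
Op 6: read(P0, v2) -> 33. No state change.
Op 7: read(P1, v2) -> 171. No state change.
Op 8: read(P0, v2) -> 33. No state change.
Op 9: read(P0, v2) -> 33. No state change.

yes yes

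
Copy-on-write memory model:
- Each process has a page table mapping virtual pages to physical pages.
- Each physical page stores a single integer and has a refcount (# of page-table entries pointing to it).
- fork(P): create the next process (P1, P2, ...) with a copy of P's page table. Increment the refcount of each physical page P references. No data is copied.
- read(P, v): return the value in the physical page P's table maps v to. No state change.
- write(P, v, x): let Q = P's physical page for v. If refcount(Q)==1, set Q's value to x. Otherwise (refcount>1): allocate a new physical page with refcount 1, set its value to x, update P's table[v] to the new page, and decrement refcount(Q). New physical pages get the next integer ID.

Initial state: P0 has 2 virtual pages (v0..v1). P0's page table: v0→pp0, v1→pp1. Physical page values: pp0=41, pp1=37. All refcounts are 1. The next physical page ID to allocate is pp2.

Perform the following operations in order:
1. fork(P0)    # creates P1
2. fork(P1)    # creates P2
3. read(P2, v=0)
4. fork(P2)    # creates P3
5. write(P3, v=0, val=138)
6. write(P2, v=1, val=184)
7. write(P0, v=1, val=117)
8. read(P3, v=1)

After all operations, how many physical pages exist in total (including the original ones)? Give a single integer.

Answer: 5

Derivation:
Op 1: fork(P0) -> P1. 2 ppages; refcounts: pp0:2 pp1:2
Op 2: fork(P1) -> P2. 2 ppages; refcounts: pp0:3 pp1:3
Op 3: read(P2, v0) -> 41. No state change.
Op 4: fork(P2) -> P3. 2 ppages; refcounts: pp0:4 pp1:4
Op 5: write(P3, v0, 138). refcount(pp0)=4>1 -> COPY to pp2. 3 ppages; refcounts: pp0:3 pp1:4 pp2:1
Op 6: write(P2, v1, 184). refcount(pp1)=4>1 -> COPY to pp3. 4 ppages; refcounts: pp0:3 pp1:3 pp2:1 pp3:1
Op 7: write(P0, v1, 117). refcount(pp1)=3>1 -> COPY to pp4. 5 ppages; refcounts: pp0:3 pp1:2 pp2:1 pp3:1 pp4:1
Op 8: read(P3, v1) -> 37. No state change.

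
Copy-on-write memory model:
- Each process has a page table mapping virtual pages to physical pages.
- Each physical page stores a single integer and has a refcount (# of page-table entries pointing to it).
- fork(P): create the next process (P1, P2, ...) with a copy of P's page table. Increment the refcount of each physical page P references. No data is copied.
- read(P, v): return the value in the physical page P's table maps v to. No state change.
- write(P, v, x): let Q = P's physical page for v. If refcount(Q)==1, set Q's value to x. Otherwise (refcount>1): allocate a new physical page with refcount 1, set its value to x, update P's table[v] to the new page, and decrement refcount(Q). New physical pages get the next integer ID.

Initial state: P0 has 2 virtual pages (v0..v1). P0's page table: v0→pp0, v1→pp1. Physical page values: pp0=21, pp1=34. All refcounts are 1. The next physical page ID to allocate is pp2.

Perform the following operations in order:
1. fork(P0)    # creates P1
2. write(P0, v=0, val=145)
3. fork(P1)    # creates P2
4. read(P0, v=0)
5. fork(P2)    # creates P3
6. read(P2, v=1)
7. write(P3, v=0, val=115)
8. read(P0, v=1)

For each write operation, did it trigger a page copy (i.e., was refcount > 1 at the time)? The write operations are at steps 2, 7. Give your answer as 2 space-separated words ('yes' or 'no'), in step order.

Op 1: fork(P0) -> P1. 2 ppages; refcounts: pp0:2 pp1:2
Op 2: write(P0, v0, 145). refcount(pp0)=2>1 -> COPY to pp2. 3 ppages; refcounts: pp0:1 pp1:2 pp2:1
Op 3: fork(P1) -> P2. 3 ppages; refcounts: pp0:2 pp1:3 pp2:1
Op 4: read(P0, v0) -> 145. No state change.
Op 5: fork(P2) -> P3. 3 ppages; refcounts: pp0:3 pp1:4 pp2:1
Op 6: read(P2, v1) -> 34. No state change.
Op 7: write(P3, v0, 115). refcount(pp0)=3>1 -> COPY to pp3. 4 ppages; refcounts: pp0:2 pp1:4 pp2:1 pp3:1
Op 8: read(P0, v1) -> 34. No state change.

yes yes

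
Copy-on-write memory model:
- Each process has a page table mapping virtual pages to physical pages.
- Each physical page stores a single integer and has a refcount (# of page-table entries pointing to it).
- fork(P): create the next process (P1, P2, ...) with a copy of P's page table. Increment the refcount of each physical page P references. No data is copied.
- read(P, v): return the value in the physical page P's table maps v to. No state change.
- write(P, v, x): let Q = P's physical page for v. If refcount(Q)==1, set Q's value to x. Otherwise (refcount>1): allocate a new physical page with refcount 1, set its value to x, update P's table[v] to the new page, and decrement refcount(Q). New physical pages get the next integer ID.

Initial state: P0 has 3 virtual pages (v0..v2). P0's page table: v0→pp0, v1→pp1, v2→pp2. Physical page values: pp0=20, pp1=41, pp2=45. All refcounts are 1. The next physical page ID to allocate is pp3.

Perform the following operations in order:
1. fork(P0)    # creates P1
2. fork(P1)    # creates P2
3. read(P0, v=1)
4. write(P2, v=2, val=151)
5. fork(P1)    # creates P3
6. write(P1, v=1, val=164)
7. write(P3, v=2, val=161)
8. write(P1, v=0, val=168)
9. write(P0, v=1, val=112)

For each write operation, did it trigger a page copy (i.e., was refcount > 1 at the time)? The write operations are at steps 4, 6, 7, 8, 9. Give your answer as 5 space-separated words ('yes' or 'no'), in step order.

Op 1: fork(P0) -> P1. 3 ppages; refcounts: pp0:2 pp1:2 pp2:2
Op 2: fork(P1) -> P2. 3 ppages; refcounts: pp0:3 pp1:3 pp2:3
Op 3: read(P0, v1) -> 41. No state change.
Op 4: write(P2, v2, 151). refcount(pp2)=3>1 -> COPY to pp3. 4 ppages; refcounts: pp0:3 pp1:3 pp2:2 pp3:1
Op 5: fork(P1) -> P3. 4 ppages; refcounts: pp0:4 pp1:4 pp2:3 pp3:1
Op 6: write(P1, v1, 164). refcount(pp1)=4>1 -> COPY to pp4. 5 ppages; refcounts: pp0:4 pp1:3 pp2:3 pp3:1 pp4:1
Op 7: write(P3, v2, 161). refcount(pp2)=3>1 -> COPY to pp5. 6 ppages; refcounts: pp0:4 pp1:3 pp2:2 pp3:1 pp4:1 pp5:1
Op 8: write(P1, v0, 168). refcount(pp0)=4>1 -> COPY to pp6. 7 ppages; refcounts: pp0:3 pp1:3 pp2:2 pp3:1 pp4:1 pp5:1 pp6:1
Op 9: write(P0, v1, 112). refcount(pp1)=3>1 -> COPY to pp7. 8 ppages; refcounts: pp0:3 pp1:2 pp2:2 pp3:1 pp4:1 pp5:1 pp6:1 pp7:1

yes yes yes yes yes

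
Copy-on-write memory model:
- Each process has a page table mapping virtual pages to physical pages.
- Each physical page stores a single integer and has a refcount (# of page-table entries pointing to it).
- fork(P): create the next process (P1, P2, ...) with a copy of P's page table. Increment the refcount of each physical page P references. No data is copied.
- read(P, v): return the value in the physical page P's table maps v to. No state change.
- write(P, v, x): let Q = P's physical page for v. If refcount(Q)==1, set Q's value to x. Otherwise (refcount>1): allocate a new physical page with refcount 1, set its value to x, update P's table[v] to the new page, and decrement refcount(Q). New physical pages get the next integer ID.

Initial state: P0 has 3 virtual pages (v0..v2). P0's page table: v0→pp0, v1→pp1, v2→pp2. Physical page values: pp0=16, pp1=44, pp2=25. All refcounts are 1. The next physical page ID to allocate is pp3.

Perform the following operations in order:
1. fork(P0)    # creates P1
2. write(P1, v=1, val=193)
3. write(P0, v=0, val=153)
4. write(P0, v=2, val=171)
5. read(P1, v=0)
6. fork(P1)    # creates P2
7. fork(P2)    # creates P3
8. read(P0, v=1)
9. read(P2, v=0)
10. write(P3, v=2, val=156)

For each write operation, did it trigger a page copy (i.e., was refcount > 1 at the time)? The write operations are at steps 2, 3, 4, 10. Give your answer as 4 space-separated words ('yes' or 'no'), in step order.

Op 1: fork(P0) -> P1. 3 ppages; refcounts: pp0:2 pp1:2 pp2:2
Op 2: write(P1, v1, 193). refcount(pp1)=2>1 -> COPY to pp3. 4 ppages; refcounts: pp0:2 pp1:1 pp2:2 pp3:1
Op 3: write(P0, v0, 153). refcount(pp0)=2>1 -> COPY to pp4. 5 ppages; refcounts: pp0:1 pp1:1 pp2:2 pp3:1 pp4:1
Op 4: write(P0, v2, 171). refcount(pp2)=2>1 -> COPY to pp5. 6 ppages; refcounts: pp0:1 pp1:1 pp2:1 pp3:1 pp4:1 pp5:1
Op 5: read(P1, v0) -> 16. No state change.
Op 6: fork(P1) -> P2. 6 ppages; refcounts: pp0:2 pp1:1 pp2:2 pp3:2 pp4:1 pp5:1
Op 7: fork(P2) -> P3. 6 ppages; refcounts: pp0:3 pp1:1 pp2:3 pp3:3 pp4:1 pp5:1
Op 8: read(P0, v1) -> 44. No state change.
Op 9: read(P2, v0) -> 16. No state change.
Op 10: write(P3, v2, 156). refcount(pp2)=3>1 -> COPY to pp6. 7 ppages; refcounts: pp0:3 pp1:1 pp2:2 pp3:3 pp4:1 pp5:1 pp6:1

yes yes yes yes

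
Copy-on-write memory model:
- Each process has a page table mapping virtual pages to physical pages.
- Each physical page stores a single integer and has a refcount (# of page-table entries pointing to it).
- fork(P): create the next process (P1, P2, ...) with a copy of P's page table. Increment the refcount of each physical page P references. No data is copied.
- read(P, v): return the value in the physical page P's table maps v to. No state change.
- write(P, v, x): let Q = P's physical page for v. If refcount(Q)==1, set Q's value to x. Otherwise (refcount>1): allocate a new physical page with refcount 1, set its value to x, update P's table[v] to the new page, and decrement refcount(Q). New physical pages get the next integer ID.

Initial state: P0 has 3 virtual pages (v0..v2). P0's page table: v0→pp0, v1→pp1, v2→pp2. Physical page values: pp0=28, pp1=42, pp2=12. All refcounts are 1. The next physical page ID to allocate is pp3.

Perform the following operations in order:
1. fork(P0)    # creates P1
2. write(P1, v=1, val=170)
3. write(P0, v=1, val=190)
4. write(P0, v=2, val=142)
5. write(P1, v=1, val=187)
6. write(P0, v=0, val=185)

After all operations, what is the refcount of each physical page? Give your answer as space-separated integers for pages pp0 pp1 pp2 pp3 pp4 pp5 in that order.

Op 1: fork(P0) -> P1. 3 ppages; refcounts: pp0:2 pp1:2 pp2:2
Op 2: write(P1, v1, 170). refcount(pp1)=2>1 -> COPY to pp3. 4 ppages; refcounts: pp0:2 pp1:1 pp2:2 pp3:1
Op 3: write(P0, v1, 190). refcount(pp1)=1 -> write in place. 4 ppages; refcounts: pp0:2 pp1:1 pp2:2 pp3:1
Op 4: write(P0, v2, 142). refcount(pp2)=2>1 -> COPY to pp4. 5 ppages; refcounts: pp0:2 pp1:1 pp2:1 pp3:1 pp4:1
Op 5: write(P1, v1, 187). refcount(pp3)=1 -> write in place. 5 ppages; refcounts: pp0:2 pp1:1 pp2:1 pp3:1 pp4:1
Op 6: write(P0, v0, 185). refcount(pp0)=2>1 -> COPY to pp5. 6 ppages; refcounts: pp0:1 pp1:1 pp2:1 pp3:1 pp4:1 pp5:1

Answer: 1 1 1 1 1 1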